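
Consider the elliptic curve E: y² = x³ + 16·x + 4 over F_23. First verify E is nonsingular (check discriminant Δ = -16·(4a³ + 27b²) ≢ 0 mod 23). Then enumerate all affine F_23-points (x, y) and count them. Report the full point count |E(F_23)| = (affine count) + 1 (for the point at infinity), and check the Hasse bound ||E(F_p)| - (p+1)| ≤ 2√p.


Affine points = {(0, 2), (0, 21), (5, 5), (5, 18), (8, 0), (9, 7), (9, 16), (11, 4), (11, 19), (15, 10), (15, 13), (16, 3), (16, 20), (18, 11), (18, 12)}; affine count = 15; |E(F_23)| = 16.

Discriminant check: Δ ∝ 4a³ + 27b² = 4·16³ + 27·4² = 4·4096 + 27·16 ≡ 3 (mod 23). Nonzero ⇒ E is nonsingular.
For each x ∈ F_23, compute rhs = x³ + 16·x + 4 mod 23, then count y ∈ F_23 with y² ≡ rhs.
  x = 0: rhs = 4, matching y values: 2, 21 (2 points).
  x = 1: rhs = 21, matching y values: none (0 points).
  x = 2: rhs = 21, matching y values: none (0 points).
  x = 3: rhs = 10, matching y values: none (0 points).
  x = 4: rhs = 17, matching y values: none (0 points).
  x = 5: rhs = 2, matching y values: 5, 18 (2 points).
  x = 6: rhs = 17, matching y values: none (0 points).
  x = 7: rhs = 22, matching y values: none (0 points).
  x = 8: rhs = 0, matching y values: 0 (1 points).
  x = 9: rhs = 3, matching y values: 7, 16 (2 points).
  x = 10: rhs = 14, matching y values: none (0 points).
  x = 11: rhs = 16, matching y values: 4, 19 (2 points).
  x = 12: rhs = 15, matching y values: none (0 points).
  x = 13: rhs = 17, matching y values: none (0 points).
  x = 14: rhs = 5, matching y values: none (0 points).
  x = 15: rhs = 8, matching y values: 10, 13 (2 points).
  x = 16: rhs = 9, matching y values: 3, 20 (2 points).
  x = 17: rhs = 14, matching y values: none (0 points).
  x = 18: rhs = 6, matching y values: 11, 12 (2 points).
  x = 19: rhs = 14, matching y values: none (0 points).
  x = 20: rhs = 21, matching y values: none (0 points).
  x = 21: rhs = 10, matching y values: none (0 points).
  x = 22: rhs = 10, matching y values: none (0 points).
Total affine count: 15.
Full point count |E(F_23)| = 15 + 1 = 16.
Hasse bound: |16 − (23+1)| = |-8| = 8 ≤ 2√23 ≈ 9.5917 ✓.


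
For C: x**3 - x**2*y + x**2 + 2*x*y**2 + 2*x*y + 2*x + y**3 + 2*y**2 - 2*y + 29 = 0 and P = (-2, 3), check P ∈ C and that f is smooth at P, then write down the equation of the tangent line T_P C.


Tangent line at P: 46*x + 5*y + 77 = 0.

Step 1: f(-2, 3) = 0, so P lies on C.
Step 2: partial derivatives
  f_x(x, y) = 3*x**2 - 2*x*y + 2*x + 2*y**2 + 2*y + 2, f_y(x, y) = -x**2 + 4*x*y + 2*x + 3*y**2 + 4*y - 2.
  f_x(P) = 46, f_y(P) = 5 (gradient nonzero, so P is smooth).
Step 3: tangent line at P: 46·(x − -2) + 5·(y − 3) = 0.
Expanding: 46*x + 5*y + 77 = 0.


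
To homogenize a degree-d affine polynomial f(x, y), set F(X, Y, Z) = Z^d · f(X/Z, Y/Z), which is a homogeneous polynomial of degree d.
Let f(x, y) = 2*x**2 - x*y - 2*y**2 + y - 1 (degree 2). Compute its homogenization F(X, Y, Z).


F(X, Y, Z) = 2*X**2 - X*Y - 2*Y**2 + Y*Z - Z**2

deg(f) = 2.
Substitute x = X/Z, y = Y/Z into f, then multiply by Z^2.
  monomial 2·x^2·y^0 ↦ 2·X^2·Y^0·Z^0.
  monomial -1·x^1·y^1 ↦ -1·X^1·Y^1·Z^0.
  monomial -2·x^0·y^2 ↦ -2·X^0·Y^2·Z^0.
  monomial 1·x^0·y^1 ↦ 1·X^0·Y^1·Z^1.
  monomial -1·x^0·y^0 ↦ -1·X^0·Y^0·Z^2.
Collecting: F(X, Y, Z) = 2*X**2 - X*Y - 2*Y**2 + Y*Z - Z**2.


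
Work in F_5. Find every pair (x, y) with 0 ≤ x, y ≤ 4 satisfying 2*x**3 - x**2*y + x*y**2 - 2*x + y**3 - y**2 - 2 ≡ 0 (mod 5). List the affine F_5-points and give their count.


Affine F_5-points: {(2, 0), (3, 1)}; count = 2.

For each of the 25 pairs (x, y) ∈ F_5², evaluate f(x, y) mod 5. Record the zeros.
  x = 0: [0↦3, 1↦3, 2↦2, 3↦1, 4↦1]  zeros at y ∈ ∅
  x = 1: [0↦3, 1↦3, 2↦4, 3↦2, 4↦3]  zeros at y ∈ ∅
  x = 2: [0↦0, 1↦3, 2↦4, 3↦4, 4↦4]  zeros at y ∈ {0}
  x = 3: [0↦1, 1↦0, 2↦4, 3↦4, 4↦1]  zeros at y ∈ {1}
  x = 4: [0↦3, 1↦1, 2↦1, 3↦4, 4↦1]  zeros at y ∈ ∅
Collecting zeros: affine points = {(2, 0), (3, 1)}.
Total count |C(F_5)_aff| = 2.


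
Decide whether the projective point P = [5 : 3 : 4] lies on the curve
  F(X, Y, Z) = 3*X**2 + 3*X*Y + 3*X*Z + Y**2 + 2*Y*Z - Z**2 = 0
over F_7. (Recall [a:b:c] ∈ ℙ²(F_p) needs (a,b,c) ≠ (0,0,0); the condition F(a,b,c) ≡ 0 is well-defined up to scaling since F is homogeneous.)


F(5,3,4) ≡ 1 (mod 7); P is NOT on the curve.

Evaluate F(5, 3, 4) term-by-term (mod 7).
  3*X**2 ↦ 3·25·1·1 = 75
  3*X*Y ↦ 3·5·3·1 = 45
  3*X*Z ↦ 3·5·1·4 = 60
  Y**2 ↦ 1·1·9·1 = 9
  2*Y*Z ↦ 2·1·3·4 = 24
  -Z**2 ↦ -1·1·1·16 = -16
Sum: F(5, 3, 4) = (75) + (45) + (60) + (9) + (24) + (-16) = 197.
Reducing mod 7: 197 ≡ 1 (mod 7).
Since F(a, b, c) ≡ 1 ≠ 0 (mod 7), P does NOT lie on the curve.


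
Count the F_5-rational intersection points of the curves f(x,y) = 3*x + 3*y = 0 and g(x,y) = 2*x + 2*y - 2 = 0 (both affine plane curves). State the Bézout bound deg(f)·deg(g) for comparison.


Common zeros: ∅; count = 0; Bézout bound = 1.

deg(f) = 1, deg(g) = 1, so Bézout bound = 1.
Scan x ∈ F_5. For each x, list the y ∈ F_5 with f(x, y) ≡ 0 and those with g(x, y) ≡ 0 (mod 5); the common zeros in that column are the intersection.
  x = 0: f ≡ 0 at y ∈ {0}; g ≡ 0 at y ∈ {1}; common: ∅.
  x = 1: f ≡ 0 at y ∈ {4}; g ≡ 0 at y ∈ {0}; common: ∅.
  x = 2: f ≡ 0 at y ∈ {3}; g ≡ 0 at y ∈ {4}; common: ∅.
  x = 3: f ≡ 0 at y ∈ {2}; g ≡ 0 at y ∈ {3}; common: ∅.
  x = 4: f ≡ 0 at y ∈ {1}; g ≡ 0 at y ∈ {2}; common: ∅.
Collecting: common zeros = ∅, so the count is 0.
Comparison with the Bézout bound: 0 ≤ 1 = deg(f)·deg(g), as expected for curves with no common component (the affine F_5-count falls short of the bound because intersections may lie at infinity, over extension fields, or carry multiplicity).


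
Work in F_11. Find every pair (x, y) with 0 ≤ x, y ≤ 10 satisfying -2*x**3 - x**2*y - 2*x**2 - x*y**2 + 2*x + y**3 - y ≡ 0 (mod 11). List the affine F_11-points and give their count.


Affine F_11-points: {(0, 0), (0, 1), (0, 10), (1, 5), (3, 0), (3, 5), (3, 9), (4, 4), (5, 7), (6, 8), (6, 10), (7, 0), (9, 5), (10, 10)}; count = 14.

For each of the 121 pairs (x, y) ∈ F_11², evaluate f(x, y) mod 11. Record the zeros.
  x = 0: [0↦0, 1↦0, 2↦6, 3↦2, 4↦5, 5↦10, 6↦1, 7↦6, 8↦9, 9↦5, 10↦0]  zeros at y ∈ {0, 1, 10}
  x = 1: [0↦9, 1↦7, 2↦9, 3↦10, 4↦5, 5↦0, 6↦1, 7↦3, 8↦1, 9↦1, 10↦9]  zeros at y ∈ {5}
  x = 2: [0↦2, 1↦7, 2↦3, 3↦7, 4↦3, 5↦8, 6↦6, 7↦3, 8↦5, 9↦7, 10↦4]  zeros at y ∈ ∅
  x = 3: [0↦0, 1↦10, 2↦9, 3↦3, 4↦9, 5↦0, 6↦4, 7↦5, 8↦9, 9↦0, 10↦6]  zeros at y ∈ {0, 5, 9}
  x = 4: [0↦2, 1↦4, 2↦4, 3↦8, 4↦0, 5↦8, 6↦5, 7↦8, 8↦1, 9↦1, 10↦3]  zeros at y ∈ {4}
  x = 5: [0↦7, 1↦10, 2↦9, 3↦10, 4↦8, 5↦9, 6↦8, 7↦0, 8↦2, 9↦9, 10↦5]  zeros at y ∈ {7}
  x = 6: [0↦3, 1↦5, 2↦1, 3↦8, 4↦10, 5↦2, 6↦1, 7↦2, 8↦0, 9↦1, 10↦0]  zeros at y ∈ {8, 10}
  x = 7: [0↦0, 1↦10, 2↦1, 3↦1, 4↦5, 5↦8, 6↦5, 7↦2, 8↦5, 9↦9, 10↦9]  zeros at y ∈ {0}
  x = 8: [0↦8, 1↦2, 2↦8, 3↦10, 4↦3, 5↦4, 6↦8, 7↦10, 8↦5, 9↦10, 10↦9]  zeros at y ∈ ∅
  x = 9: [0↦4, 1↦2, 2↦10, 3↦1, 4↦3, 5↦0, 6↦9, 7↦3, 8↦10, 9↦3, 10↦10]  zeros at y ∈ {5}
  x = 10: [0↦9, 1↦9, 2↦6, 3↦6, 4↦4, 5↦6, 6↦7, 7↦2, 8↦8, 9↦9, 10↦0]  zeros at y ∈ {10}
Collecting zeros: affine points = {(0, 0), (0, 1), (0, 10), (1, 5), (3, 0), (3, 5), (3, 9), (4, 4), (5, 7), (6, 8), (6, 10), (7, 0), (9, 5), (10, 10)}.
Total count |C(F_11)_aff| = 14.


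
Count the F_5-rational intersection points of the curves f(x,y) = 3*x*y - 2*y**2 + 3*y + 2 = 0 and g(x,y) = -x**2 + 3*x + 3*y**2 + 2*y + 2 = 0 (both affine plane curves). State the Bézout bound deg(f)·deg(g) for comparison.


Common zeros: {(3, 3)}; count = 1; Bézout bound = 4.

deg(f) = 2, deg(g) = 2, so Bézout bound = 4.
Scan x ∈ F_5. For each x, list the y ∈ F_5 with f(x, y) ≡ 0 and those with g(x, y) ≡ 0 (mod 5); the common zeros in that column are the intersection.
  x = 0: f ≡ 0 at y ∈ {2}; g ≡ 0 at y ∈ {3}; common: ∅.
  x = 1: f ≡ 0 at y ∈ ∅; g ≡ 0 at y ∈ {2, 4}; common: ∅.
  x = 2: f ≡ 0 at y ∈ ∅; g ≡ 0 at y ∈ {2, 4}; common: ∅.
  x = 3: f ≡ 0 at y ∈ {3}; g ≡ 0 at y ∈ {3}; common: {3}.
  x = 4: f ≡ 0 at y ∈ {1, 4}; g ≡ 0 at y ∈ ∅; common: ∅.
Collecting: common zeros = {(3, 3)}, so the count is 1.
Comparison with the Bézout bound: 1 ≤ 4 = deg(f)·deg(g), as expected for curves with no common component (the affine F_5-count falls short of the bound because intersections may lie at infinity, over extension fields, or carry multiplicity).


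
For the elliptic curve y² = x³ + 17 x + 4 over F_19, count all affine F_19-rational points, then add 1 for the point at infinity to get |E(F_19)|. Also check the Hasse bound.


Affine points = {(0, 2), (0, 17), (3, 5), (3, 14), (5, 9), (5, 10), (8, 5), (8, 14), (12, 6), (12, 13), (13, 3), (13, 16), (15, 9), (15, 10), (17, 0), (18, 9), (18, 10)}; affine count = 17; |E(F_19)| = 18.

Discriminant check: Δ ∝ 4a³ + 27b² = 4·17³ + 27·4² = 4·4913 + 27·16 ≡ 1 (mod 19). Nonzero ⇒ E is nonsingular.
For each x ∈ F_19, compute rhs = x³ + 17·x + 4 mod 19, then count y ∈ F_19 with y² ≡ rhs.
  x = 0: rhs = 4, matching y values: 2, 17 (2 points).
  x = 1: rhs = 3, matching y values: none (0 points).
  x = 2: rhs = 8, matching y values: none (0 points).
  x = 3: rhs = 6, matching y values: 5, 14 (2 points).
  x = 4: rhs = 3, matching y values: none (0 points).
  x = 5: rhs = 5, matching y values: 9, 10 (2 points).
  x = 6: rhs = 18, matching y values: none (0 points).
  x = 7: rhs = 10, matching y values: none (0 points).
  x = 8: rhs = 6, matching y values: 5, 14 (2 points).
  x = 9: rhs = 12, matching y values: none (0 points).
  x = 10: rhs = 15, matching y values: none (0 points).
  x = 11: rhs = 2, matching y values: none (0 points).
  x = 12: rhs = 17, matching y values: 6, 13 (2 points).
  x = 13: rhs = 9, matching y values: 3, 16 (2 points).
  x = 14: rhs = 3, matching y values: none (0 points).
  x = 15: rhs = 5, matching y values: 9, 10 (2 points).
  x = 16: rhs = 2, matching y values: none (0 points).
  x = 17: rhs = 0, matching y values: 0 (1 points).
  x = 18: rhs = 5, matching y values: 9, 10 (2 points).
Total affine count: 17.
Full point count |E(F_19)| = 17 + 1 = 18.
Hasse bound: |18 − (19+1)| = |-2| = 2 ≤ 2√19 ≈ 8.7178 ✓.


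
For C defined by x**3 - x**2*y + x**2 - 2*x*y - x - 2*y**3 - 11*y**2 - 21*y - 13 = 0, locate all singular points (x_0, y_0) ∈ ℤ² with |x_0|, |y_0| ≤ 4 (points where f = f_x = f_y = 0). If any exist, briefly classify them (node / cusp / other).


Singular points: {(-1, -2)}; classification: cusp.

Compute partial derivatives:
  f_x = 3*x**2 - 2*x*y + 2*x - 2*y - 1.
  f_y = -x**2 - 2*x - 6*y**2 - 22*y - 21.
Scan x_0 ∈ {−4, ..., 4}. For each x_0, f_y(x_0, y) is a polynomial in y; find its integer roots y ∈ {−4, ..., 4}, then test f_x and f at those candidates.
  x = -4: f_y(-4, y) = -6*y**2 - 22*y - 29; no integer root y with |y| ≤ 4.
  x = -3: f_y(-3, y) = -6*y**2 - 22*y - 24; no integer root y with |y| ≤ 4.
  x = -2: f_y(-2, y) = -6*y**2 - 22*y - 21; no integer root y with |y| ≤ 4.
  x = -1: f_y(-1, y) = -6*y**2 - 22*y - 20; vanishes at y ∈ {-2}. (-1, -2): f_x = 0, f = 0 — SINGULAR.
  x = 0: f_y(0, y) = -6*y**2 - 22*y - 21; no integer root y with |y| ≤ 4.
  x = 1: f_y(1, y) = -6*y**2 - 22*y - 24; no integer root y with |y| ≤ 4.
  x = 2: f_y(2, y) = -6*y**2 - 22*y - 29; no integer root y with |y| ≤ 4.
  x = 3: f_y(3, y) = -6*y**2 - 22*y - 36; no integer root y with |y| ≤ 4.
  x = 4: f_y(4, y) = -6*y**2 - 22*y - 45; no integer root y with |y| ≤ 4.
Only singular point on the grid: (-1, -2).
Classify: substitute x = -1 + u, y = -2 + v and expand: f = u**3 - u**2*v - 2*v**3 + v**2.
No constant or linear terms (consistent with a singular point). Quadratic part: v**2. Cubic part: u**3 - u**2*v - 2*v**3.
The quadratic part v**2 is a perfect square, so there is a single (double) tangent line v = 0, i.e. y = -2. Restricting the cubic part to that line (v = 0) leaves u**3 ≠ 0, so f is not divisible by v and the branch is v² ≈ -u**3 to lowest order — this is a cusp.
Classification: cusp.


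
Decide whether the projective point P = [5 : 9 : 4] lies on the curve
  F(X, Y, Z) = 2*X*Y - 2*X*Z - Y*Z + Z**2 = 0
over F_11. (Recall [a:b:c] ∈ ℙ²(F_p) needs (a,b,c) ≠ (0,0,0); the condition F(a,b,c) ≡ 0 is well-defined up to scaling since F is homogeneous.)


F(5,9,4) ≡ 8 (mod 11); P is NOT on the curve.

Evaluate F(5, 9, 4) term-by-term (mod 11).
  2*X*Y ↦ 2·5·9·1 = 90
  -2*X*Z ↦ -2·5·1·4 = -40
  -Y*Z ↦ -1·1·9·4 = -36
  Z**2 ↦ 1·1·1·16 = 16
Sum: F(5, 9, 4) = (90) + (-40) + (-36) + (16) = 30.
Reducing mod 11: 30 ≡ 8 (mod 11).
Since F(a, b, c) ≡ 8 ≠ 0 (mod 11), P does NOT lie on the curve.


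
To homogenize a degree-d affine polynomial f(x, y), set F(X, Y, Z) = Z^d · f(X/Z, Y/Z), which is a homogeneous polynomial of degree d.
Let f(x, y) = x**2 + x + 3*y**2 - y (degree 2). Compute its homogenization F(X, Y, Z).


F(X, Y, Z) = X**2 + X*Z + 3*Y**2 - Y*Z

deg(f) = 2.
Substitute x = X/Z, y = Y/Z into f, then multiply by Z^2.
  monomial 1·x^2·y^0 ↦ 1·X^2·Y^0·Z^0.
  monomial 1·x^1·y^0 ↦ 1·X^1·Y^0·Z^1.
  monomial 3·x^0·y^2 ↦ 3·X^0·Y^2·Z^0.
  monomial -1·x^0·y^1 ↦ -1·X^0·Y^1·Z^1.
Collecting: F(X, Y, Z) = X**2 + X*Z + 3*Y**2 - Y*Z.


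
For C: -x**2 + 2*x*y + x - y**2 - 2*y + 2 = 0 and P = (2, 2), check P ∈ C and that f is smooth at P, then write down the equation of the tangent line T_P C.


Tangent line at P: x - 2*y + 2 = 0.

Step 1: f(2, 2) = 0, so P lies on C.
Step 2: partial derivatives
  f_x(x, y) = -2*x + 2*y + 1, f_y(x, y) = 2*x - 2*y - 2.
  f_x(P) = 1, f_y(P) = -2 (gradient nonzero, so P is smooth).
Step 3: tangent line at P: 1·(x − 2) + -2·(y − 2) = 0.
Expanding: x - 2*y + 2 = 0.


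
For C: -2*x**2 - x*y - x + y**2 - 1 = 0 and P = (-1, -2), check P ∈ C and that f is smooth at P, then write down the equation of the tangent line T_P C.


Tangent line at P: 5*x - 3*y - 1 = 0.

Step 1: f(-1, -2) = 0, so P lies on C.
Step 2: partial derivatives
  f_x(x, y) = -4*x - y - 1, f_y(x, y) = -x + 2*y.
  f_x(P) = 5, f_y(P) = -3 (gradient nonzero, so P is smooth).
Step 3: tangent line at P: 5·(x − -1) + -3·(y − -2) = 0.
Expanding: 5*x - 3*y - 1 = 0.


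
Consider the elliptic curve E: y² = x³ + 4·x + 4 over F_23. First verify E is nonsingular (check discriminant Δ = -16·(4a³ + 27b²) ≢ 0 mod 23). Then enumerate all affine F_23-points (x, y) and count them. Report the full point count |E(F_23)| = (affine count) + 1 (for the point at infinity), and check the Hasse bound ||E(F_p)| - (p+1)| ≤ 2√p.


Affine points = {(0, 2), (0, 21), (1, 3), (1, 20), (10, 3), (10, 20), (12, 3), (12, 20), (15, 9), (15, 14), (16, 1), (16, 22), (19, 4), (19, 19)}; affine count = 14; |E(F_23)| = 15.

Discriminant check: Δ ∝ 4a³ + 27b² = 4·4³ + 27·4² = 4·64 + 27·16 ≡ 21 (mod 23). Nonzero ⇒ E is nonsingular.
For each x ∈ F_23, compute rhs = x³ + 4·x + 4 mod 23, then count y ∈ F_23 with y² ≡ rhs.
  x = 0: rhs = 4, matching y values: 2, 21 (2 points).
  x = 1: rhs = 9, matching y values: 3, 20 (2 points).
  x = 2: rhs = 20, matching y values: none (0 points).
  x = 3: rhs = 20, matching y values: none (0 points).
  x = 4: rhs = 15, matching y values: none (0 points).
  x = 5: rhs = 11, matching y values: none (0 points).
  x = 6: rhs = 14, matching y values: none (0 points).
  x = 7: rhs = 7, matching y values: none (0 points).
  x = 8: rhs = 19, matching y values: none (0 points).
  x = 9: rhs = 10, matching y values: none (0 points).
  x = 10: rhs = 9, matching y values: 3, 20 (2 points).
  x = 11: rhs = 22, matching y values: none (0 points).
  x = 12: rhs = 9, matching y values: 3, 20 (2 points).
  x = 13: rhs = 22, matching y values: none (0 points).
  x = 14: rhs = 21, matching y values: none (0 points).
  x = 15: rhs = 12, matching y values: 9, 14 (2 points).
  x = 16: rhs = 1, matching y values: 1, 22 (2 points).
  x = 17: rhs = 17, matching y values: none (0 points).
  x = 18: rhs = 20, matching y values: none (0 points).
  x = 19: rhs = 16, matching y values: 4, 19 (2 points).
  x = 20: rhs = 11, matching y values: none (0 points).
  x = 21: rhs = 11, matching y values: none (0 points).
  x = 22: rhs = 22, matching y values: none (0 points).
Total affine count: 14.
Full point count |E(F_23)| = 14 + 1 = 15.
Hasse bound: |15 − (23+1)| = |-9| = 9 ≤ 2√23 ≈ 9.5917 ✓.


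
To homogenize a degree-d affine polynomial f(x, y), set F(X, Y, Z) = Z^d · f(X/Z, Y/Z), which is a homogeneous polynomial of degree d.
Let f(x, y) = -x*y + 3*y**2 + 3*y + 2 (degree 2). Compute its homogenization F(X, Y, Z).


F(X, Y, Z) = -X*Y + 3*Y**2 + 3*Y*Z + 2*Z**2

deg(f) = 2.
Substitute x = X/Z, y = Y/Z into f, then multiply by Z^2.
  monomial -1·x^1·y^1 ↦ -1·X^1·Y^1·Z^0.
  monomial 3·x^0·y^2 ↦ 3·X^0·Y^2·Z^0.
  monomial 3·x^0·y^1 ↦ 3·X^0·Y^1·Z^1.
  monomial 2·x^0·y^0 ↦ 2·X^0·Y^0·Z^2.
Collecting: F(X, Y, Z) = -X*Y + 3*Y**2 + 3*Y*Z + 2*Z**2.


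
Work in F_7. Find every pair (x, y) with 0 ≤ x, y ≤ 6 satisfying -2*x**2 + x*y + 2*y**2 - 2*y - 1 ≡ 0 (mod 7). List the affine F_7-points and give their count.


Affine F_7-points: {(1, 5), (1, 6), (2, 1), (2, 6), (4, 2), (4, 4), (5, 4), (5, 5)}; count = 8.

For each of the 49 pairs (x, y) ∈ F_7², evaluate f(x, y) mod 7. Record the zeros.
  x = 0: [0↦6, 1↦6, 2↦3, 3↦4, 4↦2, 5↦4, 6↦3]  zeros at y ∈ ∅
  x = 1: [0↦4, 1↦5, 2↦3, 3↦5, 4↦4, 5↦0, 6↦0]  zeros at y ∈ {5, 6}
  x = 2: [0↦5, 1↦0, 2↦6, 3↦2, 4↦2, 5↦6, 6↦0]  zeros at y ∈ {1, 6}
  x = 3: [0↦2, 1↦5, 2↦5, 3↦2, 4↦3, 5↦1, 6↦3]  zeros at y ∈ ∅
  x = 4: [0↦2, 1↦6, 2↦0, 3↦5, 4↦0, 5↦6, 6↦2]  zeros at y ∈ {2, 4}
  x = 5: [0↦5, 1↦3, 2↦5, 3↦4, 4↦0, 5↦0, 6↦4]  zeros at y ∈ {4, 5}
  x = 6: [0↦4, 1↦3, 2↦6, 3↦6, 4↦3, 5↦4, 6↦2]  zeros at y ∈ ∅
Collecting zeros: affine points = {(1, 5), (1, 6), (2, 1), (2, 6), (4, 2), (4, 4), (5, 4), (5, 5)}.
Total count |C(F_7)_aff| = 8.


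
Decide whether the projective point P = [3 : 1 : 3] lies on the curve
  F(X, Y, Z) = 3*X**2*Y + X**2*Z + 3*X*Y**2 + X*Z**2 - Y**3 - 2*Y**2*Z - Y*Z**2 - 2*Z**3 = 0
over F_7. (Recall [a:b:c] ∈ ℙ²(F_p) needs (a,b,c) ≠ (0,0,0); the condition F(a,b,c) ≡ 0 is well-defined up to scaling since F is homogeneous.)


F(3,1,3) ≡ 6 (mod 7); P is NOT on the curve.

Evaluate F(3, 1, 3) term-by-term (mod 7).
  3*X**2*Y ↦ 3·9·1·1 = 27
  X**2*Z ↦ 1·9·1·3 = 27
  3*X*Y**2 ↦ 3·3·1·1 = 9
  X*Z**2 ↦ 1·3·1·9 = 27
  -Y**3 ↦ -1·1·1·1 = -1
  -2*Y**2*Z ↦ -2·1·1·3 = -6
  -Y*Z**2 ↦ -1·1·1·9 = -9
  -2*Z**3 ↦ -2·1·1·27 = -54
Sum: F(3, 1, 3) = (27) + (27) + (9) + (27) + (-1) + (-6) + (-9) + (-54) = 20.
Reducing mod 7: 20 ≡ 6 (mod 7).
Since F(a, b, c) ≡ 6 ≠ 0 (mod 7), P does NOT lie on the curve.


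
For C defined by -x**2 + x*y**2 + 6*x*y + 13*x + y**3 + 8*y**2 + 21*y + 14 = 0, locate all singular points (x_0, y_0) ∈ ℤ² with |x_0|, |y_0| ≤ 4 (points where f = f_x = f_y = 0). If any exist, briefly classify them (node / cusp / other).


Singular points: {(2, -3)}; classification: node.

Compute partial derivatives:
  f_x = -2*x + y**2 + 6*y + 13.
  f_y = 2*x*y + 6*x + 3*y**2 + 16*y + 21.
Scan x_0 ∈ {−4, ..., 4}. For each x_0, f_y(x_0, y) is a polynomial in y; find its integer roots y ∈ {−4, ..., 4}, then test f_x and f at those candidates.
  x = -4: f_y(-4, y) = 3*y**2 + 8*y - 3; vanishes at y ∈ {-3}. (-4, -3): f_x = 12 ≠ 0.
  x = -3: f_y(-3, y) = 3*y**2 + 10*y + 3; vanishes at y ∈ {-3}. (-3, -3): f_x = 10 ≠ 0.
  x = -2: f_y(-2, y) = 3*y**2 + 12*y + 9; vanishes at y ∈ {-3, -1}. (-2, -3): f_x = 8 ≠ 0; (-2, -1): f_x = 12 ≠ 0.
  x = -1: f_y(-1, y) = 3*y**2 + 14*y + 15; vanishes at y ∈ {-3}. (-1, -3): f_x = 6 ≠ 0.
  x = 0: f_y(0, y) = 3*y**2 + 16*y + 21; vanishes at y ∈ {-3}. (0, -3): f_x = 4 ≠ 0.
  x = 1: f_y(1, y) = 3*y**2 + 18*y + 27; vanishes at y ∈ {-3}. (1, -3): f_x = 2 ≠ 0.
  x = 2: f_y(2, y) = 3*y**2 + 20*y + 33; vanishes at y ∈ {-3}. (2, -3): f_x = 0, f = 0 — SINGULAR.
  x = 3: f_y(3, y) = 3*y**2 + 22*y + 39; vanishes at y ∈ {-3}. (3, -3): f_x = -2 ≠ 0.
  x = 4: f_y(4, y) = 3*y**2 + 24*y + 45; vanishes at y ∈ {-3}. (4, -3): f_x = -4 ≠ 0.
Only singular point on the grid: (2, -3).
Classify: substitute x = 2 + u, y = -3 + v and expand: f = -u**2 + u*v**2 + v**3 + v**2.
No constant or linear terms (consistent with a singular point). Quadratic part: -u**2 + v**2. Cubic part: u*v**2 + v**3.
The quadratic part v**2 - u**2 = (v − u)(v + u) splits into two distinct linear factors, so there are two distinct tangent lines y − -3 = ±(x − 2) — this is a node (ordinary double point).
Classification: node.


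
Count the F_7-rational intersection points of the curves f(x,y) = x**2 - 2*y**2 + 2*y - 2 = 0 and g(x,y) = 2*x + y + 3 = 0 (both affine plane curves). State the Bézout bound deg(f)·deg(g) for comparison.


Common zeros: ∅; count = 0; Bézout bound = 2.

deg(f) = 2, deg(g) = 1, so Bézout bound = 2.
Scan x ∈ F_7. For each x, list the y ∈ F_7 with f(x, y) ≡ 0 and those with g(x, y) ≡ 0 (mod 7); the common zeros in that column are the intersection.
  x = 0: f ≡ 0 at y ∈ {3, 5}; g ≡ 0 at y ∈ {4}; common: ∅.
  x = 1: f ≡ 0 at y ∈ ∅; g ≡ 0 at y ∈ {2}; common: ∅.
  x = 2: f ≡ 0 at y ∈ ∅; g ≡ 0 at y ∈ {0}; common: ∅.
  x = 3: f ≡ 0 at y ∈ {0, 1}; g ≡ 0 at y ∈ {5}; common: ∅.
  x = 4: f ≡ 0 at y ∈ {0, 1}; g ≡ 0 at y ∈ {3}; common: ∅.
  x = 5: f ≡ 0 at y ∈ ∅; g ≡ 0 at y ∈ {1}; common: ∅.
  x = 6: f ≡ 0 at y ∈ ∅; g ≡ 0 at y ∈ {6}; common: ∅.
Collecting: common zeros = ∅, so the count is 0.
Comparison with the Bézout bound: 0 ≤ 2 = deg(f)·deg(g), as expected for curves with no common component (the affine F_7-count falls short of the bound because intersections may lie at infinity, over extension fields, or carry multiplicity).


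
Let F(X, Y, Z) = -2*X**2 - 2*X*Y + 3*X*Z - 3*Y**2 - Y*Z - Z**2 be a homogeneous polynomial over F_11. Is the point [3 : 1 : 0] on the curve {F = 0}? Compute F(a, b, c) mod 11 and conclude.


F(3,1,0) ≡ 6 (mod 11); P is NOT on the curve.

Evaluate F(3, 1, 0) term-by-term (mod 11).
  -2*X**2 ↦ -2·9·1·1 = -18
  -2*X*Y ↦ -2·3·1·1 = -6
  3*X*Z ↦ 3·3·1·0 = 0
  -3*Y**2 ↦ -3·1·1·1 = -3
  -Y*Z ↦ -1·1·1·0 = 0
  -Z**2 ↦ -1·1·1·0 = 0
Sum: F(3, 1, 0) = (-18) + (-6) + (0) + (-3) + (0) + (0) = -27.
Reducing mod 11: -27 ≡ 6 (mod 11).
Since F(a, b, c) ≡ 6 ≠ 0 (mod 11), P does NOT lie on the curve.


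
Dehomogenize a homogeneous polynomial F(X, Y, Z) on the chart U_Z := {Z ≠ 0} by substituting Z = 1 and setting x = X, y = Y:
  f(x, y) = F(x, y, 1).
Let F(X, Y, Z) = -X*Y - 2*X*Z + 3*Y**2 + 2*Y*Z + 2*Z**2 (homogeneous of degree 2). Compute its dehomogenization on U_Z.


f(x, y) = -x*y - 2*x + 3*y**2 + 2*y + 2

On U_Z we set Z = 1. Each monomial c·X^i·Y^j·Z^k in F becomes c·x^i·y^j·1^k = c·x^i·y^j.
Substituting Z = 1: F(X, Y, 1) = -x*y - 2*x + 3*y**2 + 2*y + 2.
Note: deg(f) ≤ deg(F) = 2; strict inequality happens when F is divisible by Z (lost terms).


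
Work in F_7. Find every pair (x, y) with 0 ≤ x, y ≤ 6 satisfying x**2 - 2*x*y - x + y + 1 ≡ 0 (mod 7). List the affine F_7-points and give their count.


Affine F_7-points: {(0, 6), (1, 1), (2, 1), (3, 0), (5, 0), (6, 6)}; count = 6.

For each of the 49 pairs (x, y) ∈ F_7², evaluate f(x, y) mod 7. Record the zeros.
  x = 0: [0↦1, 1↦2, 2↦3, 3↦4, 4↦5, 5↦6, 6↦0]  zeros at y ∈ {6}
  x = 1: [0↦1, 1↦0, 2↦6, 3↦5, 4↦4, 5↦3, 6↦2]  zeros at y ∈ {1}
  x = 2: [0↦3, 1↦0, 2↦4, 3↦1, 4↦5, 5↦2, 6↦6]  zeros at y ∈ {1}
  x = 3: [0↦0, 1↦2, 2↦4, 3↦6, 4↦1, 5↦3, 6↦5]  zeros at y ∈ {0}
  x = 4: [0↦6, 1↦6, 2↦6, 3↦6, 4↦6, 5↦6, 6↦6]  zeros at y ∈ ∅
  x = 5: [0↦0, 1↦5, 2↦3, 3↦1, 4↦6, 5↦4, 6↦2]  zeros at y ∈ {0}
  x = 6: [0↦3, 1↦6, 2↦2, 3↦5, 4↦1, 5↦4, 6↦0]  zeros at y ∈ {6}
Collecting zeros: affine points = {(0, 6), (1, 1), (2, 1), (3, 0), (5, 0), (6, 6)}.
Total count |C(F_7)_aff| = 6.


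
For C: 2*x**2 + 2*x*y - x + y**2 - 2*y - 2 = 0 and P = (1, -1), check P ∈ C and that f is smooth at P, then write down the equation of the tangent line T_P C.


Tangent line at P: x - 2*y - 3 = 0.

Step 1: f(1, -1) = 0, so P lies on C.
Step 2: partial derivatives
  f_x(x, y) = 4*x + 2*y - 1, f_y(x, y) = 2*x + 2*y - 2.
  f_x(P) = 1, f_y(P) = -2 (gradient nonzero, so P is smooth).
Step 3: tangent line at P: 1·(x − 1) + -2·(y − -1) = 0.
Expanding: x - 2*y - 3 = 0.


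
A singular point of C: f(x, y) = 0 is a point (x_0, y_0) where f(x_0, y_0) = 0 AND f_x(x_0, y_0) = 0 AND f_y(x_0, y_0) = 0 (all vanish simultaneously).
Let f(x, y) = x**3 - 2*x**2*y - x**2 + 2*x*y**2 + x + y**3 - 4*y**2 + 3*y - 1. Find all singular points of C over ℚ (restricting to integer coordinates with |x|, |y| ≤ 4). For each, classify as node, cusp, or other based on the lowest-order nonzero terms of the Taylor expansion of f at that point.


Singular points: {(1, 1)}; classification: cusp.

Compute partial derivatives:
  f_x = 3*x**2 - 4*x*y - 2*x + 2*y**2 + 1.
  f_y = -2*x**2 + 4*x*y + 3*y**2 - 8*y + 3.
Scan x_0 ∈ {−4, ..., 4}. For each x_0, f_y(x_0, y) is a polynomial in y; find its integer roots y ∈ {−4, ..., 4}, then test f_x and f at those candidates.
  x = -4: f_y(-4, y) = 3*y**2 - 24*y - 29; no integer root y with |y| ≤ 4.
  x = -3: f_y(-3, y) = 3*y**2 - 20*y - 15; no integer root y with |y| ≤ 4.
  x = -2: f_y(-2, y) = 3*y**2 - 16*y - 5; no integer root y with |y| ≤ 4.
  x = -1: f_y(-1, y) = 3*y**2 - 12*y + 1; no integer root y with |y| ≤ 4.
  x = 0: f_y(0, y) = 3*y**2 - 8*y + 3; no integer root y with |y| ≤ 4.
  x = 1: f_y(1, y) = 3*y**2 - 4*y + 1; vanishes at y ∈ {1}. (1, 1): f_x = 0, f = 0 — SINGULAR.
  x = 2: f_y(2, y) = 3*y**2 - 5; no integer root y with |y| ≤ 4.
  x = 3: f_y(3, y) = 3*y**2 + 4*y - 15; vanishes at y ∈ {-3}. (3, -3): f_x = 76 ≠ 0.
  x = 4: f_y(4, y) = 3*y**2 + 8*y - 29; no integer root y with |y| ≤ 4.
Only singular point on the grid: (1, 1).
Classify: substitute x = 1 + u, y = 1 + v and expand: f = u**3 - 2*u**2*v + 2*u*v**2 + v**3 + v**2.
No constant or linear terms (consistent with a singular point). Quadratic part: v**2. Cubic part: u**3 - 2*u**2*v + 2*u*v**2 + v**3.
The quadratic part v**2 is a perfect square, so there is a single (double) tangent line v = 0, i.e. y = 1. Restricting the cubic part to that line (v = 0) leaves u**3 ≠ 0, so f is not divisible by v and the branch is v² ≈ -u**3 to lowest order — this is a cusp.
Classification: cusp.


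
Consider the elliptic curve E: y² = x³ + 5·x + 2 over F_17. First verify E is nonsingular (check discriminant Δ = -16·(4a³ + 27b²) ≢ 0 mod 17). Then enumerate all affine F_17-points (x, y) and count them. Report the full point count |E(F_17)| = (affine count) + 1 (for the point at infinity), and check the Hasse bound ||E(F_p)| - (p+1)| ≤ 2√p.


Affine points = {(0, 6), (0, 11), (1, 5), (1, 12), (4, 1), (4, 16), (5, 4), (5, 13), (10, 7), (10, 10), (15, 1), (15, 16), (16, 8), (16, 9)}; affine count = 14; |E(F_17)| = 15.

Discriminant check: Δ ∝ 4a³ + 27b² = 4·5³ + 27·2² = 4·125 + 27·4 ≡ 13 (mod 17). Nonzero ⇒ E is nonsingular.
For each x ∈ F_17, compute rhs = x³ + 5·x + 2 mod 17, then count y ∈ F_17 with y² ≡ rhs.
  x = 0: rhs = 2, matching y values: 6, 11 (2 points).
  x = 1: rhs = 8, matching y values: 5, 12 (2 points).
  x = 2: rhs = 3, matching y values: none (0 points).
  x = 3: rhs = 10, matching y values: none (0 points).
  x = 4: rhs = 1, matching y values: 1, 16 (2 points).
  x = 5: rhs = 16, matching y values: 4, 13 (2 points).
  x = 6: rhs = 10, matching y values: none (0 points).
  x = 7: rhs = 6, matching y values: none (0 points).
  x = 8: rhs = 10, matching y values: none (0 points).
  x = 9: rhs = 11, matching y values: none (0 points).
  x = 10: rhs = 15, matching y values: 7, 10 (2 points).
  x = 11: rhs = 11, matching y values: none (0 points).
  x = 12: rhs = 5, matching y values: none (0 points).
  x = 13: rhs = 3, matching y values: none (0 points).
  x = 14: rhs = 11, matching y values: none (0 points).
  x = 15: rhs = 1, matching y values: 1, 16 (2 points).
  x = 16: rhs = 13, matching y values: 8, 9 (2 points).
Total affine count: 14.
Full point count |E(F_17)| = 14 + 1 = 15.
Hasse bound: |15 − (17+1)| = |-3| = 3 ≤ 2√17 ≈ 8.2462 ✓.


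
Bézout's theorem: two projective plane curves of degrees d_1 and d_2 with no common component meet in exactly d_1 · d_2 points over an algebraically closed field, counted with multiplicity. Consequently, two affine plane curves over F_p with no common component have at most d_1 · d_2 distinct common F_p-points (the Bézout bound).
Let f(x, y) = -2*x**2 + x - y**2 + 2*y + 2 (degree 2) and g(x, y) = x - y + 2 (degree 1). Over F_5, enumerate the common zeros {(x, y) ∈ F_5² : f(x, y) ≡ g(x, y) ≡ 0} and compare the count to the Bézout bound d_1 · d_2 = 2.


Common zeros: {(4, 1)}; count = 1; Bézout bound = 2.

deg(f) = 2, deg(g) = 1, so Bézout bound = 2.
Scan x ∈ F_5. For each x, list the y ∈ F_5 with f(x, y) ≡ 0 and those with g(x, y) ≡ 0 (mod 5); the common zeros in that column are the intersection.
  x = 0: f ≡ 0 at y ∈ ∅; g ≡ 0 at y ∈ {2}; common: ∅.
  x = 1: f ≡ 0 at y ∈ ∅; g ≡ 0 at y ∈ {3}; common: ∅.
  x = 2: f ≡ 0 at y ∈ ∅; g ≡ 0 at y ∈ {4}; common: ∅.
  x = 3: f ≡ 0 at y ∈ ∅; g ≡ 0 at y ∈ {0}; common: ∅.
  x = 4: f ≡ 0 at y ∈ {1}; g ≡ 0 at y ∈ {1}; common: {1}.
Collecting: common zeros = {(4, 1)}, so the count is 1.
Comparison with the Bézout bound: 1 ≤ 2 = deg(f)·deg(g), as expected for curves with no common component (the affine F_5-count falls short of the bound because intersections may lie at infinity, over extension fields, or carry multiplicity).


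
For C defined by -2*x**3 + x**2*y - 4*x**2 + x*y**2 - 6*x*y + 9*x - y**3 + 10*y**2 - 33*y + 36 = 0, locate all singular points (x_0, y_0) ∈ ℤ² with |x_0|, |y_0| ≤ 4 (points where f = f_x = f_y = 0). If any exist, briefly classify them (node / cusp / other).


Singular points: {(0, 3)}; classification: node.

Compute partial derivatives:
  f_x = -6*x**2 + 2*x*y - 8*x + y**2 - 6*y + 9.
  f_y = x**2 + 2*x*y - 6*x - 3*y**2 + 20*y - 33.
Scan x_0 ∈ {−4, ..., 4}. For each x_0, f_y(x_0, y) is a polynomial in y; find its integer roots y ∈ {−4, ..., 4}, then test f_x and f at those candidates.
  x = -4: f_y(-4, y) = -3*y**2 + 12*y + 7; no integer root y with |y| ≤ 4.
  x = -3: f_y(-3, y) = -3*y**2 + 14*y - 6; no integer root y with |y| ≤ 4.
  x = -2: f_y(-2, y) = -3*y**2 + 16*y - 17; no integer root y with |y| ≤ 4.
  x = -1: f_y(-1, y) = -3*y**2 + 18*y - 26; no integer root y with |y| ≤ 4.
  x = 0: f_y(0, y) = -3*y**2 + 20*y - 33; vanishes at y ∈ {3}. (0, 3): f_x = 0, f = 0 — SINGULAR.
  x = 1: f_y(1, y) = -3*y**2 + 22*y - 38; no integer root y with |y| ≤ 4.
  x = 2: f_y(2, y) = -3*y**2 + 24*y - 41; no integer root y with |y| ≤ 4.
  x = 3: f_y(3, y) = -3*y**2 + 26*y - 42; no integer root y with |y| ≤ 4.
  x = 4: f_y(4, y) = -3*y**2 + 28*y - 41; no integer root y with |y| ≤ 4.
Only singular point on the grid: (0, 3).
Classify: substitute x = 0 + u, y = 3 + v and expand: f = -2*u**3 + u**2*v - u**2 + u*v**2 - v**3 + v**2.
No constant or linear terms (consistent with a singular point). Quadratic part: -u**2 + v**2. Cubic part: -2*u**3 + u**2*v + u*v**2 - v**3.
The quadratic part v**2 - u**2 = (v − u)(v + u) splits into two distinct linear factors, so there are two distinct tangent lines y − 3 = ±(x − 0) — this is a node (ordinary double point).
Classification: node.


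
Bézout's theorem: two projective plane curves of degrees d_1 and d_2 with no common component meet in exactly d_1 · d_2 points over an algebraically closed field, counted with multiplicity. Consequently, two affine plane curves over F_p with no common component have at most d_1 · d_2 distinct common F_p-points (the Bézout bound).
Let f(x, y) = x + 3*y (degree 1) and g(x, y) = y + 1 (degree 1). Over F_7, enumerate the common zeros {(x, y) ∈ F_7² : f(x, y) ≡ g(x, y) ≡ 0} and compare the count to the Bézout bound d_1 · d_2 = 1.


Common zeros: {(3, 6)}; count = 1; Bézout bound = 1.

deg(f) = 1, deg(g) = 1, so Bézout bound = 1.
Scan x ∈ F_7. For each x, list the y ∈ F_7 with f(x, y) ≡ 0 and those with g(x, y) ≡ 0 (mod 7); the common zeros in that column are the intersection.
  x = 0: f ≡ 0 at y ∈ {0}; g ≡ 0 at y ∈ {6}; common: ∅.
  x = 1: f ≡ 0 at y ∈ {2}; g ≡ 0 at y ∈ {6}; common: ∅.
  x = 2: f ≡ 0 at y ∈ {4}; g ≡ 0 at y ∈ {6}; common: ∅.
  x = 3: f ≡ 0 at y ∈ {6}; g ≡ 0 at y ∈ {6}; common: {6}.
  x = 4: f ≡ 0 at y ∈ {1}; g ≡ 0 at y ∈ {6}; common: ∅.
  x = 5: f ≡ 0 at y ∈ {3}; g ≡ 0 at y ∈ {6}; common: ∅.
  x = 6: f ≡ 0 at y ∈ {5}; g ≡ 0 at y ∈ {6}; common: ∅.
Collecting: common zeros = {(3, 6)}, so the count is 1.
Comparison with the Bézout bound: 1 ≤ 1 = deg(f)·deg(g), as expected for curves with no common component (the bound is attained).


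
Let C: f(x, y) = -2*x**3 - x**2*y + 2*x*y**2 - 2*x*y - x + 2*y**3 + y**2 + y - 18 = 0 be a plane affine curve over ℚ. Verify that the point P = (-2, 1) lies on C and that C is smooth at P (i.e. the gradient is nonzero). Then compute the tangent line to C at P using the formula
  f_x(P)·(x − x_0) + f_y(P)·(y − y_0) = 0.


Tangent line at P: -21*x + y - 43 = 0.

Step 1: f(-2, 1) = 0, so P lies on C.
Step 2: partial derivatives
  f_x(x, y) = -6*x**2 - 2*x*y + 2*y**2 - 2*y - 1, f_y(x, y) = -x**2 + 4*x*y - 2*x + 6*y**2 + 2*y + 1.
  f_x(P) = -21, f_y(P) = 1 (gradient nonzero, so P is smooth).
Step 3: tangent line at P: -21·(x − -2) + 1·(y − 1) = 0.
Expanding: -21*x + y - 43 = 0.


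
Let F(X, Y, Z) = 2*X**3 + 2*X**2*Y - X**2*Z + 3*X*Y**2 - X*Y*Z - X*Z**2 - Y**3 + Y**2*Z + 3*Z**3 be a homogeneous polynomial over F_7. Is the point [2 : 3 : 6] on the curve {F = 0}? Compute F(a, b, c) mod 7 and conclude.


F(2,3,6) ≡ 0 (mod 7); P is on the curve.

Evaluate F(2, 3, 6) term-by-term (mod 7).
  2*X**3 ↦ 2·8·1·1 = 16
  2*X**2*Y ↦ 2·4·3·1 = 24
  -X**2*Z ↦ -1·4·1·6 = -24
  3*X*Y**2 ↦ 3·2·9·1 = 54
  -X*Y*Z ↦ -1·2·3·6 = -36
  -X*Z**2 ↦ -1·2·1·36 = -72
  -Y**3 ↦ -1·1·27·1 = -27
  Y**2*Z ↦ 1·1·9·6 = 54
  3*Z**3 ↦ 3·1·1·216 = 648
Sum: F(2, 3, 6) = (16) + (24) + (-24) + (54) + (-36) + (-72) + (-27) + (54) + (648) = 637.
Reducing mod 7: 637 ≡ 0 (mod 7).
Since F(a, b, c) ≡ 0 (mod 7), P lies on the curve.


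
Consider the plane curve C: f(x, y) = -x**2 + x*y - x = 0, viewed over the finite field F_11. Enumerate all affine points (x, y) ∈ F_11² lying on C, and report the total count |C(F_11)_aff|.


Affine F_11-points: {(0, 0), (0, 1), (0, 2), (0, 3), (0, 4), (0, 5), (0, 6), (0, 7), (0, 8), (0, 9), (0, 10), (1, 2), (2, 3), (3, 4), (4, 5), (5, 6), (6, 7), (7, 8), (8, 9), (9, 10), (10, 0)}; count = 21.

For each of the 121 pairs (x, y) ∈ F_11², evaluate f(x, y) mod 11. Record the zeros.
  x = 0: [0↦0, 1↦0, 2↦0, 3↦0, 4↦0, 5↦0, 6↦0, 7↦0, 8↦0, 9↦0, 10↦0]  zeros at y ∈ {0, 1, 2, 3, 4, 5, 6, 7, 8, 9, 10}
  x = 1: [0↦9, 1↦10, 2↦0, 3↦1, 4↦2, 5↦3, 6↦4, 7↦5, 8↦6, 9↦7, 10↦8]  zeros at y ∈ {2}
  x = 2: [0↦5, 1↦7, 2↦9, 3↦0, 4↦2, 5↦4, 6↦6, 7↦8, 8↦10, 9↦1, 10↦3]  zeros at y ∈ {3}
  x = 3: [0↦10, 1↦2, 2↦5, 3↦8, 4↦0, 5↦3, 6↦6, 7↦9, 8↦1, 9↦4, 10↦7]  zeros at y ∈ {4}
  x = 4: [0↦2, 1↦6, 2↦10, 3↦3, 4↦7, 5↦0, 6↦4, 7↦8, 8↦1, 9↦5, 10↦9]  zeros at y ∈ {5}
  x = 5: [0↦3, 1↦8, 2↦2, 3↦7, 4↦1, 5↦6, 6↦0, 7↦5, 8↦10, 9↦4, 10↦9]  zeros at y ∈ {6}
  x = 6: [0↦2, 1↦8, 2↦3, 3↦9, 4↦4, 5↦10, 6↦5, 7↦0, 8↦6, 9↦1, 10↦7]  zeros at y ∈ {7}
  x = 7: [0↦10, 1↦6, 2↦2, 3↦9, 4↦5, 5↦1, 6↦8, 7↦4, 8↦0, 9↦7, 10↦3]  zeros at y ∈ {8}
  x = 8: [0↦5, 1↦2, 2↦10, 3↦7, 4↦4, 5↦1, 6↦9, 7↦6, 8↦3, 9↦0, 10↦8]  zeros at y ∈ {9}
  x = 9: [0↦9, 1↦7, 2↦5, 3↦3, 4↦1, 5↦10, 6↦8, 7↦6, 8↦4, 9↦2, 10↦0]  zeros at y ∈ {10}
  x = 10: [0↦0, 1↦10, 2↦9, 3↦8, 4↦7, 5↦6, 6↦5, 7↦4, 8↦3, 9↦2, 10↦1]  zeros at y ∈ {0}
Collecting zeros: affine points = {(0, 0), (0, 1), (0, 2), (0, 3), (0, 4), (0, 5), (0, 6), (0, 7), (0, 8), (0, 9), (0, 10), (1, 2), (2, 3), (3, 4), (4, 5), (5, 6), (6, 7), (7, 8), (8, 9), (9, 10), (10, 0)}.
Total count |C(F_11)_aff| = 21.


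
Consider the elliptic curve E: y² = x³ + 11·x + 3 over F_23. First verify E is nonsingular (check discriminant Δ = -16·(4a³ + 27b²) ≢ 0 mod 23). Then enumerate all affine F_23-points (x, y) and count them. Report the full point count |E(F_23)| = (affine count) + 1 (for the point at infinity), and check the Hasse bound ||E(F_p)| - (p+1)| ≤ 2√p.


Affine points = {(0, 7), (0, 16), (6, 3), (6, 20), (7, 3), (7, 20), (9, 7), (9, 16), (10, 3), (10, 20), (11, 11), (11, 12), (12, 0), (14, 7), (14, 16), (15, 1), (15, 22), (20, 9), (20, 14)}; affine count = 19; |E(F_23)| = 20.

Discriminant check: Δ ∝ 4a³ + 27b² = 4·11³ + 27·3² = 4·1331 + 27·9 ≡ 1 (mod 23). Nonzero ⇒ E is nonsingular.
For each x ∈ F_23, compute rhs = x³ + 11·x + 3 mod 23, then count y ∈ F_23 with y² ≡ rhs.
  x = 0: rhs = 3, matching y values: 7, 16 (2 points).
  x = 1: rhs = 15, matching y values: none (0 points).
  x = 2: rhs = 10, matching y values: none (0 points).
  x = 3: rhs = 17, matching y values: none (0 points).
  x = 4: rhs = 19, matching y values: none (0 points).
  x = 5: rhs = 22, matching y values: none (0 points).
  x = 6: rhs = 9, matching y values: 3, 20 (2 points).
  x = 7: rhs = 9, matching y values: 3, 20 (2 points).
  x = 8: rhs = 5, matching y values: none (0 points).
  x = 9: rhs = 3, matching y values: 7, 16 (2 points).
  x = 10: rhs = 9, matching y values: 3, 20 (2 points).
  x = 11: rhs = 6, matching y values: 11, 12 (2 points).
  x = 12: rhs = 0, matching y values: 0 (1 points).
  x = 13: rhs = 20, matching y values: none (0 points).
  x = 14: rhs = 3, matching y values: 7, 16 (2 points).
  x = 15: rhs = 1, matching y values: 1, 22 (2 points).
  x = 16: rhs = 20, matching y values: none (0 points).
  x = 17: rhs = 20, matching y values: none (0 points).
  x = 18: rhs = 7, matching y values: none (0 points).
  x = 19: rhs = 10, matching y values: none (0 points).
  x = 20: rhs = 12, matching y values: 9, 14 (2 points).
  x = 21: rhs = 19, matching y values: none (0 points).
  x = 22: rhs = 14, matching y values: none (0 points).
Total affine count: 19.
Full point count |E(F_23)| = 19 + 1 = 20.
Hasse bound: |20 − (23+1)| = |-4| = 4 ≤ 2√23 ≈ 9.5917 ✓.


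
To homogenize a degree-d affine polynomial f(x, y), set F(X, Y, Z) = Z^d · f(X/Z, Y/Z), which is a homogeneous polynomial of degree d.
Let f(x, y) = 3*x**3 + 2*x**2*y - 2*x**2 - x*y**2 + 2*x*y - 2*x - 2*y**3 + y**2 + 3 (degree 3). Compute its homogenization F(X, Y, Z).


F(X, Y, Z) = 3*X**3 + 2*X**2*Y - 2*X**2*Z - X*Y**2 + 2*X*Y*Z - 2*X*Z**2 - 2*Y**3 + Y**2*Z + 3*Z**3

deg(f) = 3.
Substitute x = X/Z, y = Y/Z into f, then multiply by Z^3.
  monomial 3·x^3·y^0 ↦ 3·X^3·Y^0·Z^0.
  monomial 2·x^2·y^1 ↦ 2·X^2·Y^1·Z^0.
  monomial -2·x^2·y^0 ↦ -2·X^2·Y^0·Z^1.
  monomial -1·x^1·y^2 ↦ -1·X^1·Y^2·Z^0.
  monomial 2·x^1·y^1 ↦ 2·X^1·Y^1·Z^1.
  monomial -2·x^1·y^0 ↦ -2·X^1·Y^0·Z^2.
  monomial -2·x^0·y^3 ↦ -2·X^0·Y^3·Z^0.
  monomial 1·x^0·y^2 ↦ 1·X^0·Y^2·Z^1.
  monomial 3·x^0·y^0 ↦ 3·X^0·Y^0·Z^3.
Collecting: F(X, Y, Z) = 3*X**3 + 2*X**2*Y - 2*X**2*Z - X*Y**2 + 2*X*Y*Z - 2*X*Z**2 - 2*Y**3 + Y**2*Z + 3*Z**3.


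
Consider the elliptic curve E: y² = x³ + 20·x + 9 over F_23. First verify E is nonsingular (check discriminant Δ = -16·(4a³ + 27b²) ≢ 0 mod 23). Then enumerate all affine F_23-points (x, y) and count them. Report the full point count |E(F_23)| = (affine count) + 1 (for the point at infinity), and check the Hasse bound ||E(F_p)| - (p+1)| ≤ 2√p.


Affine points = {(0, 3), (0, 20), (3, 2), (3, 21), (5, 2), (5, 21), (6, 0), (7, 3), (7, 20), (10, 6), (10, 17), (15, 2), (15, 21), (16, 3), (16, 20), (17, 8), (17, 15), (19, 7), (19, 16)}; affine count = 19; |E(F_23)| = 20.

Discriminant check: Δ ∝ 4a³ + 27b² = 4·20³ + 27·9² = 4·8000 + 27·81 ≡ 9 (mod 23). Nonzero ⇒ E is nonsingular.
For each x ∈ F_23, compute rhs = x³ + 20·x + 9 mod 23, then count y ∈ F_23 with y² ≡ rhs.
  x = 0: rhs = 9, matching y values: 3, 20 (2 points).
  x = 1: rhs = 7, matching y values: none (0 points).
  x = 2: rhs = 11, matching y values: none (0 points).
  x = 3: rhs = 4, matching y values: 2, 21 (2 points).
  x = 4: rhs = 15, matching y values: none (0 points).
  x = 5: rhs = 4, matching y values: 2, 21 (2 points).
  x = 6: rhs = 0, matching y values: 0 (1 points).
  x = 7: rhs = 9, matching y values: 3, 20 (2 points).
  x = 8: rhs = 14, matching y values: none (0 points).
  x = 9: rhs = 21, matching y values: none (0 points).
  x = 10: rhs = 13, matching y values: 6, 17 (2 points).
  x = 11: rhs = 19, matching y values: none (0 points).
  x = 12: rhs = 22, matching y values: none (0 points).
  x = 13: rhs = 5, matching y values: none (0 points).
  x = 14: rhs = 20, matching y values: none (0 points).
  x = 15: rhs = 4, matching y values: 2, 21 (2 points).
  x = 16: rhs = 9, matching y values: 3, 20 (2 points).
  x = 17: rhs = 18, matching y values: 8, 15 (2 points).
  x = 18: rhs = 14, matching y values: none (0 points).
  x = 19: rhs = 3, matching y values: 7, 16 (2 points).
  x = 20: rhs = 14, matching y values: none (0 points).
  x = 21: rhs = 7, matching y values: none (0 points).
  x = 22: rhs = 11, matching y values: none (0 points).
Total affine count: 19.
Full point count |E(F_23)| = 19 + 1 = 20.
Hasse bound: |20 − (23+1)| = |-4| = 4 ≤ 2√23 ≈ 9.5917 ✓.
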